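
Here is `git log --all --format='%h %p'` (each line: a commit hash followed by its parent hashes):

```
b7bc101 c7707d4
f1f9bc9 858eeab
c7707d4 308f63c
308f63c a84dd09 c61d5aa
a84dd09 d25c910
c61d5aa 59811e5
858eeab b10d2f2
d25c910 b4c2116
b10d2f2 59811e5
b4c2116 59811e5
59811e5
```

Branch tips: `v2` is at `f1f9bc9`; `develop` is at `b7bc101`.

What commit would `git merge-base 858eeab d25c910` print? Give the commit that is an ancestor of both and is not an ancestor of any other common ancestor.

59811e5

Ancestors of 858eeab: {59811e5, 858eeab, b10d2f2}.
Ancestors of d25c910: {59811e5, b4c2116, d25c910}.
Common ancestors: {59811e5}.
The only common ancestor is 59811e5, so it is the merge base.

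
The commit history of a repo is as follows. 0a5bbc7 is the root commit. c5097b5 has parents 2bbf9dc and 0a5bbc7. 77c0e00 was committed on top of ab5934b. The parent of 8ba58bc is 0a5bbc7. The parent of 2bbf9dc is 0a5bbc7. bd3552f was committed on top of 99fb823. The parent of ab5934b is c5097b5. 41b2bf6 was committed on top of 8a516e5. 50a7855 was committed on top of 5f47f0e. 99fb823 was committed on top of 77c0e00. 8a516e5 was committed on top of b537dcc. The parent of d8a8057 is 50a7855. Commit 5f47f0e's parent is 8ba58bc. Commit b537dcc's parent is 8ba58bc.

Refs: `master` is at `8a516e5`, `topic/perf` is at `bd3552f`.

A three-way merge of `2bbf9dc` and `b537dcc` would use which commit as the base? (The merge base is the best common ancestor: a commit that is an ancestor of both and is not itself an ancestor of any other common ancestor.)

0a5bbc7

Ancestors of 2bbf9dc: {0a5bbc7, 2bbf9dc}.
Ancestors of b537dcc: {0a5bbc7, 8ba58bc, b537dcc}.
Common ancestors: {0a5bbc7}.
The only common ancestor is 0a5bbc7, so it is the merge base.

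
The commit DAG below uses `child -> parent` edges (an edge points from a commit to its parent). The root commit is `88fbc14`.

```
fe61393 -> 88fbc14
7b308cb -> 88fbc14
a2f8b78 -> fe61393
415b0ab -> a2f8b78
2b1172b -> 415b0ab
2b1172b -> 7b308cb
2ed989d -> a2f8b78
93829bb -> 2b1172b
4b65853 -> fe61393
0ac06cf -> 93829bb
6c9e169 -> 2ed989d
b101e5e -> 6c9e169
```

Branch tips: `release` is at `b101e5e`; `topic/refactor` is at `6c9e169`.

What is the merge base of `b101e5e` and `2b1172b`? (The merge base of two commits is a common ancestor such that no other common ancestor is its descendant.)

a2f8b78

Ancestors of b101e5e: {2ed989d, 6c9e169, 88fbc14, a2f8b78, b101e5e, fe61393}.
Ancestors of 2b1172b: {2b1172b, 415b0ab, 7b308cb, 88fbc14, a2f8b78, fe61393}.
Common ancestors: {88fbc14, a2f8b78, fe61393}.
Among these, a2f8b78 is not an ancestor of any other common ancestor — it is the merge base.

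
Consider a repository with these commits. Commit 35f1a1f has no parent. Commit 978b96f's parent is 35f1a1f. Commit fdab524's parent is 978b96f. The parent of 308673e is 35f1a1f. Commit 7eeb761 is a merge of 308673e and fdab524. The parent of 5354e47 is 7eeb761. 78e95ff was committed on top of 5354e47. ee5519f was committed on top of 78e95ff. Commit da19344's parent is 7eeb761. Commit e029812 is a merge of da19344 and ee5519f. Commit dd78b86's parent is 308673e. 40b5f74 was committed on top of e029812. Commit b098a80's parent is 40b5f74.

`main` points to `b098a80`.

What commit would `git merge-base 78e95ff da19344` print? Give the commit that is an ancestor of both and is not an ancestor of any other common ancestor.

Ancestors of 78e95ff: {308673e, 35f1a1f, 5354e47, 78e95ff, 7eeb761, 978b96f, fdab524}.
Ancestors of da19344: {308673e, 35f1a1f, 7eeb761, 978b96f, da19344, fdab524}.
Common ancestors: {308673e, 35f1a1f, 7eeb761, 978b96f, fdab524}.
Among these, 7eeb761 is not an ancestor of any other common ancestor — it is the merge base.

7eeb761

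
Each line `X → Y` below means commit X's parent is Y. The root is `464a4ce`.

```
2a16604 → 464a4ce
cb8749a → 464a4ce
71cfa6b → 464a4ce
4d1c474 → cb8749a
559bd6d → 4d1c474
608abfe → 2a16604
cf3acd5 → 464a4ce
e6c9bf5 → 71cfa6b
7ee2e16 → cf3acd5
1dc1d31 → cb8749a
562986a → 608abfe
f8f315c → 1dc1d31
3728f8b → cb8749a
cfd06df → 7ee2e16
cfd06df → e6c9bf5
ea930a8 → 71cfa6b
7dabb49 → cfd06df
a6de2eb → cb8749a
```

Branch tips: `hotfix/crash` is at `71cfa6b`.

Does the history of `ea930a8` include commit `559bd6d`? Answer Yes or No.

No

Ancestors of ea930a8: {464a4ce, 71cfa6b, ea930a8}.
559bd6d is not in that set, so it is not an ancestor of ea930a8.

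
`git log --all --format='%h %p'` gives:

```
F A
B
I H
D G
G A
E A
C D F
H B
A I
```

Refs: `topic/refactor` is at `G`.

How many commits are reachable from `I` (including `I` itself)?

Walking parent pointers from I: reachable set = {B, H, I}.
That is 3 commits.

3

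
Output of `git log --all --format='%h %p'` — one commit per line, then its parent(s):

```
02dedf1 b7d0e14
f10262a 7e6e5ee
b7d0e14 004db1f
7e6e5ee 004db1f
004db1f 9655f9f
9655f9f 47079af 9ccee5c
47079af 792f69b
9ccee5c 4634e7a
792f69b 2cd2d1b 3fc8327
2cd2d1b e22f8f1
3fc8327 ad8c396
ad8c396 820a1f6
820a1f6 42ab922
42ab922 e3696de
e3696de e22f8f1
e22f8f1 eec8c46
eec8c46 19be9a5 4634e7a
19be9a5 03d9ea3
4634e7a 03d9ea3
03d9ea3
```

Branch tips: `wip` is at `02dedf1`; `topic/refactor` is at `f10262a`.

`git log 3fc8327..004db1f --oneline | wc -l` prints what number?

Reachable from 004db1f: {004db1f, 03d9ea3, 19be9a5, 2cd2d1b, 3fc8327, 42ab922, 4634e7a, 47079af, 792f69b, 820a1f6, 9655f9f, 9ccee5c, ad8c396, e22f8f1, e3696de, eec8c46}.
Reachable from 3fc8327: {03d9ea3, 19be9a5, 3fc8327, 42ab922, 4634e7a, 820a1f6, ad8c396, e22f8f1, e3696de, eec8c46}.
In 004db1f's history but not 3fc8327's: {004db1f, 2cd2d1b, 47079af, 792f69b, 9655f9f, 9ccee5c} — 6 commits.

6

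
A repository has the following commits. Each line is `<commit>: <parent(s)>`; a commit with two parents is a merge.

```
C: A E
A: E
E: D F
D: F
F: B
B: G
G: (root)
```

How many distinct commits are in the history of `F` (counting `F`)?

3

Walking parent pointers from F: reachable set = {B, F, G}.
That is 3 commits.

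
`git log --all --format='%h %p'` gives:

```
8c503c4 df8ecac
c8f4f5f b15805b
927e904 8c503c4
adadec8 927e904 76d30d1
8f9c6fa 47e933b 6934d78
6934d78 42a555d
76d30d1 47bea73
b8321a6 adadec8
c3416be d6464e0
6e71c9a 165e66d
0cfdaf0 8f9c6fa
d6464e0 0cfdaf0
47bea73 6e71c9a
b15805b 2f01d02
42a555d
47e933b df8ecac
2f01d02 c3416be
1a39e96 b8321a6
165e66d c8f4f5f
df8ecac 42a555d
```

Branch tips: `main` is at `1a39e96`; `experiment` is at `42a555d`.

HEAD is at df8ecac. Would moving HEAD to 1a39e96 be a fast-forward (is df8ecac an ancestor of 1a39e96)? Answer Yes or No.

A fast-forward from df8ecac to 1a39e96 is possible iff df8ecac is an ancestor of 1a39e96.
Ancestors of 1a39e96: {0cfdaf0, 165e66d, 1a39e96, 2f01d02, 42a555d, 47bea73, 47e933b, 6934d78, 6e71c9a, 76d30d1, 8c503c4, 8f9c6fa, 927e904, adadec8, b15805b, b8321a6, c3416be, c8f4f5f, d6464e0, df8ecac}.
df8ecac is among them, so fast-forward is possible.

Yes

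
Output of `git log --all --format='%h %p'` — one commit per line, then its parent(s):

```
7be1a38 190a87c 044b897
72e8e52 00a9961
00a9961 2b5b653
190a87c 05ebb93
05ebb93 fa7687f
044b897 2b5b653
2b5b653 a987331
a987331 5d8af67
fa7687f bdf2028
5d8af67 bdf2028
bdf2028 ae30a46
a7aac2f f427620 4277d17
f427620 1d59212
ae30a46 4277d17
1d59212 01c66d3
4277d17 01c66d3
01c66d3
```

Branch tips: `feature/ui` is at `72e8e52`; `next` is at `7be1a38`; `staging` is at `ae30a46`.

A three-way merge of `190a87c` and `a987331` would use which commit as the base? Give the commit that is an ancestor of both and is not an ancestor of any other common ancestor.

Ancestors of 190a87c: {01c66d3, 05ebb93, 190a87c, 4277d17, ae30a46, bdf2028, fa7687f}.
Ancestors of a987331: {01c66d3, 4277d17, 5d8af67, a987331, ae30a46, bdf2028}.
Common ancestors: {01c66d3, 4277d17, ae30a46, bdf2028}.
Among these, bdf2028 is not an ancestor of any other common ancestor — it is the merge base.

bdf2028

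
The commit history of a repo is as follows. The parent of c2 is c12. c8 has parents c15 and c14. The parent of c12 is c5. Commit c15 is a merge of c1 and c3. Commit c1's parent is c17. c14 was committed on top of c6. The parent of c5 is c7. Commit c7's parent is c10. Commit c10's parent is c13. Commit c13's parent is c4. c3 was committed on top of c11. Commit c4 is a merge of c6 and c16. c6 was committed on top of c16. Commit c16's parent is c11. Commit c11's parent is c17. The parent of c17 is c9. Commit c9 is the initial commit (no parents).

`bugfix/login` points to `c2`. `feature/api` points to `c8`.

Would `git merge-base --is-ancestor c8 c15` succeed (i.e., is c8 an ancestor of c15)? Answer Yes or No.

No

Ancestors of c15: {c1, c11, c15, c17, c3, c9}.
c8 is not in that set, so it is not an ancestor of c15.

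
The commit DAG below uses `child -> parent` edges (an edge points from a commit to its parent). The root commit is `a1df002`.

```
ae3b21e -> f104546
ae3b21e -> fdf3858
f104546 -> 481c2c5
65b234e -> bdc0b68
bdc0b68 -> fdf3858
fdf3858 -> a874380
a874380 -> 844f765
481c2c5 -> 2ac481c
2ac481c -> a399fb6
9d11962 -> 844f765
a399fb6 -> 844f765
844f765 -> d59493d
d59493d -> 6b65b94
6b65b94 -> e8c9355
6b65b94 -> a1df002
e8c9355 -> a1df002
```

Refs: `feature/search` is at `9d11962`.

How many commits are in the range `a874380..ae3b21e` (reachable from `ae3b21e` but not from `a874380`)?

Reachable from ae3b21e: {2ac481c, 481c2c5, 6b65b94, 844f765, a1df002, a399fb6, a874380, ae3b21e, d59493d, e8c9355, f104546, fdf3858}.
Reachable from a874380: {6b65b94, 844f765, a1df002, a874380, d59493d, e8c9355}.
In ae3b21e's history but not a874380's: {2ac481c, 481c2c5, a399fb6, ae3b21e, f104546, fdf3858} — 6 commits.

6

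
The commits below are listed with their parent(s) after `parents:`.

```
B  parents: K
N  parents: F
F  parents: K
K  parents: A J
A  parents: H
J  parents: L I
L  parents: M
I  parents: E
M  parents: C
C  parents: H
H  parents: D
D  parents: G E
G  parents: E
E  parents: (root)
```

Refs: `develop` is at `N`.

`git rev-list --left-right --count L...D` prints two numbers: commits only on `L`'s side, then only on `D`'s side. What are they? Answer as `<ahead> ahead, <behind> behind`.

4 ahead, 0 behind

Reachable from L: {C, D, E, G, H, L, M}.
Reachable from D: {D, E, G}.
Only in L's history (ahead): {C, H, L, M} — 4.
Only in D's history (behind): {} — 0.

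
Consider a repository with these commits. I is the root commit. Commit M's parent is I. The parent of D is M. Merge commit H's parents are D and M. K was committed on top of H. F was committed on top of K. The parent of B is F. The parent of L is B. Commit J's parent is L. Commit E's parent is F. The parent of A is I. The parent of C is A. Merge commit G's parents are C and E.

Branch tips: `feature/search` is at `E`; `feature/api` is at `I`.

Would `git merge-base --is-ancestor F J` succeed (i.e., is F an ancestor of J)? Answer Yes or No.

Ancestors of J (commits reachable by following parents): {B, D, F, H, I, J, K, L, M}.
F is in that set, so it is an ancestor of J.

Yes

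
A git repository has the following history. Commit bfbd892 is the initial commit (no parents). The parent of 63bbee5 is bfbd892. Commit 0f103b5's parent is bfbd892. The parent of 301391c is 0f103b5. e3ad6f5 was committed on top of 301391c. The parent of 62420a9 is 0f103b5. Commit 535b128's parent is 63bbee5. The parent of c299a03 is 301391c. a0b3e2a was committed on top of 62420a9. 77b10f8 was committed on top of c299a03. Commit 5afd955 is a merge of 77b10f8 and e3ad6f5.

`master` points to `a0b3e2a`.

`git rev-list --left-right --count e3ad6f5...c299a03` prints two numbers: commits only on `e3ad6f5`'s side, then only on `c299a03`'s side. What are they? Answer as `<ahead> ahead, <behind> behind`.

Reachable from e3ad6f5: {0f103b5, 301391c, bfbd892, e3ad6f5}.
Reachable from c299a03: {0f103b5, 301391c, bfbd892, c299a03}.
Only in e3ad6f5's history (ahead): {e3ad6f5} — 1.
Only in c299a03's history (behind): {c299a03} — 1.

1 ahead, 1 behind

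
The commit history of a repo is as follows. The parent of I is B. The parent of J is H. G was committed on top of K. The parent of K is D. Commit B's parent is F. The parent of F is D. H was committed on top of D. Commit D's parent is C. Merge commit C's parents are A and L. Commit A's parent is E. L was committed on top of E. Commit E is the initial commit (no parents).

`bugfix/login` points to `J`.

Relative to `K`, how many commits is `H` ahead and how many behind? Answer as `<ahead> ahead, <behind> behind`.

Reachable from H: {A, C, D, E, H, L}.
Reachable from K: {A, C, D, E, K, L}.
Only in H's history (ahead): {H} — 1.
Only in K's history (behind): {K} — 1.

1 ahead, 1 behind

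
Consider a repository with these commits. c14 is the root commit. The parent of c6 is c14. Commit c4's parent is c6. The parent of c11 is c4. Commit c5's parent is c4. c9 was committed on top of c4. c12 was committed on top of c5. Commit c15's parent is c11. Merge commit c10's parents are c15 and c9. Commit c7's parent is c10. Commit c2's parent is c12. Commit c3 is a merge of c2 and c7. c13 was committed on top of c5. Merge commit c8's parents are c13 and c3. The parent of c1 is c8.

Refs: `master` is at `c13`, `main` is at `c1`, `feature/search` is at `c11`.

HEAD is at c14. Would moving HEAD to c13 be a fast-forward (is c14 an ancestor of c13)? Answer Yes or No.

A fast-forward from c14 to c13 is possible iff c14 is an ancestor of c13.
Ancestors of c13: {c13, c14, c4, c5, c6}.
c14 is among them, so fast-forward is possible.

Yes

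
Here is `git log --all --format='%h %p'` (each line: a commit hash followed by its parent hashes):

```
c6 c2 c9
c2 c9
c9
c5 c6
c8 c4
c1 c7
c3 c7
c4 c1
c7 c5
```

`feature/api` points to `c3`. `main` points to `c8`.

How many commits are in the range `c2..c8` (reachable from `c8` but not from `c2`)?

6

Reachable from c8: {c1, c2, c4, c5, c6, c7, c8, c9}.
Reachable from c2: {c2, c9}.
In c8's history but not c2's: {c1, c4, c5, c6, c7, c8} — 6 commits.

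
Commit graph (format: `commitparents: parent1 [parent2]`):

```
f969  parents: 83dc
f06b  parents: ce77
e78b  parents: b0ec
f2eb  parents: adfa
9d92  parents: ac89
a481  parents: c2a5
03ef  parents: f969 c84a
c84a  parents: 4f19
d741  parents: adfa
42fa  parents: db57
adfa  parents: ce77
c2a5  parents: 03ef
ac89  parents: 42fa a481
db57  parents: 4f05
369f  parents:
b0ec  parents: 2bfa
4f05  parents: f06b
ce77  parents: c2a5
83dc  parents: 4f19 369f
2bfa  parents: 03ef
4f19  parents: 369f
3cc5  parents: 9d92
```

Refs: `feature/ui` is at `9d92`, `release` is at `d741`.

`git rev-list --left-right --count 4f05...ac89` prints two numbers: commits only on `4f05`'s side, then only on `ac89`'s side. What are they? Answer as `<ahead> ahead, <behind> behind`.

Reachable from 4f05: {03ef, 369f, 4f05, 4f19, 83dc, c2a5, c84a, ce77, f06b, f969}.
Reachable from ac89: {03ef, 369f, 42fa, 4f05, 4f19, 83dc, a481, ac89, c2a5, c84a, ce77, db57, f06b, f969}.
Only in 4f05's history (ahead): {} — 0.
Only in ac89's history (behind): {42fa, a481, ac89, db57} — 4.

0 ahead, 4 behind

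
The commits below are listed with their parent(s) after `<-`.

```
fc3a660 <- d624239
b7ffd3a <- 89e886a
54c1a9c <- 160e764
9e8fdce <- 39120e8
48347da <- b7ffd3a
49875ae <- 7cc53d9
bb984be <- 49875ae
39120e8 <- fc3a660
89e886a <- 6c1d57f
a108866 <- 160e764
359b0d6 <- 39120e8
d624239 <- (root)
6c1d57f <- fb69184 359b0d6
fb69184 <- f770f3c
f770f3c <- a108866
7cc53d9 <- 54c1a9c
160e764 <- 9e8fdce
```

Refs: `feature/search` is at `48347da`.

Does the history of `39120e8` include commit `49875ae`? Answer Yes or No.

Ancestors of 39120e8: {39120e8, d624239, fc3a660}.
49875ae is not in that set, so it is not an ancestor of 39120e8.

No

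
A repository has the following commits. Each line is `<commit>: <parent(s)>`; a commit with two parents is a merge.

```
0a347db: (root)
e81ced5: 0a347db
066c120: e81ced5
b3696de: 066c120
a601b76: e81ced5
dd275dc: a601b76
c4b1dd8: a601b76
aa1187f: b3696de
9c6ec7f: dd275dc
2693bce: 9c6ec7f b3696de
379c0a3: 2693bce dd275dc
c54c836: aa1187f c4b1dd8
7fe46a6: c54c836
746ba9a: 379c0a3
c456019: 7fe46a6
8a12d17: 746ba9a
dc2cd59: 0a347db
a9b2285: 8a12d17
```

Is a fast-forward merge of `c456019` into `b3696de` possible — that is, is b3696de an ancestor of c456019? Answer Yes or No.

Yes

A fast-forward from b3696de to c456019 is possible iff b3696de is an ancestor of c456019.
Ancestors of c456019: {066c120, 0a347db, 7fe46a6, a601b76, aa1187f, b3696de, c456019, c4b1dd8, c54c836, e81ced5}.
b3696de is among them, so fast-forward is possible.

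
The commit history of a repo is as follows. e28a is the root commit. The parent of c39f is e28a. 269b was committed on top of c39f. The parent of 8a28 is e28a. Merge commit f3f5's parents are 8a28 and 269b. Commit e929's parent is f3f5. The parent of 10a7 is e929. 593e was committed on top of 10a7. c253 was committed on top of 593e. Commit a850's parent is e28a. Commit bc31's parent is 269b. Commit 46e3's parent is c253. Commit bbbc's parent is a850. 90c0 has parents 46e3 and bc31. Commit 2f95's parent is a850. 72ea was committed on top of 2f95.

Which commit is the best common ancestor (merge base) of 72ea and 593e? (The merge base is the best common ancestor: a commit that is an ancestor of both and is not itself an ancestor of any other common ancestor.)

Ancestors of 72ea: {2f95, 72ea, a850, e28a}.
Ancestors of 593e: {10a7, 269b, 593e, 8a28, c39f, e28a, e929, f3f5}.
Common ancestors: {e28a}.
The only common ancestor is e28a, so it is the merge base.

e28a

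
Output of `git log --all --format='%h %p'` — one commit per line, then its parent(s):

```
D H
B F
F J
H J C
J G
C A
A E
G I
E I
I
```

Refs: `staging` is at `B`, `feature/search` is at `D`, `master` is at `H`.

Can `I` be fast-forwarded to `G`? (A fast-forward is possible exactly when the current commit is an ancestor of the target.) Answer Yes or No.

A fast-forward from I to G is possible iff I is an ancestor of G.
Ancestors of G: {G, I}.
I is among them, so fast-forward is possible.

Yes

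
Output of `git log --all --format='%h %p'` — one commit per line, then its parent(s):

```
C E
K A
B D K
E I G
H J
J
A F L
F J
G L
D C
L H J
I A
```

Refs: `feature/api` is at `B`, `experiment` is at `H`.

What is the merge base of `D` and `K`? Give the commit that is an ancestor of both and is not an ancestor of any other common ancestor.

A

Ancestors of D: {A, C, D, E, F, G, H, I, J, L}.
Ancestors of K: {A, F, H, J, K, L}.
Common ancestors: {A, F, H, J, L}.
Among these, A is not an ancestor of any other common ancestor — it is the merge base.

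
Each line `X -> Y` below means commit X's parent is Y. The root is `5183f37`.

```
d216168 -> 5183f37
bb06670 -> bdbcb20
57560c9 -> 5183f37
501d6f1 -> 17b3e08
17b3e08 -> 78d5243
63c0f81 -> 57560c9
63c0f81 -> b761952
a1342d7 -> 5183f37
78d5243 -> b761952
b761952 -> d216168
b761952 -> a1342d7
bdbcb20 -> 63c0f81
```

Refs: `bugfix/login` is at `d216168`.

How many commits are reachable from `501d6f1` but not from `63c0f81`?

3

Reachable from 501d6f1: {17b3e08, 501d6f1, 5183f37, 78d5243, a1342d7, b761952, d216168}.
Reachable from 63c0f81: {5183f37, 57560c9, 63c0f81, a1342d7, b761952, d216168}.
In 501d6f1's history but not 63c0f81's: {17b3e08, 501d6f1, 78d5243} — 3 commits.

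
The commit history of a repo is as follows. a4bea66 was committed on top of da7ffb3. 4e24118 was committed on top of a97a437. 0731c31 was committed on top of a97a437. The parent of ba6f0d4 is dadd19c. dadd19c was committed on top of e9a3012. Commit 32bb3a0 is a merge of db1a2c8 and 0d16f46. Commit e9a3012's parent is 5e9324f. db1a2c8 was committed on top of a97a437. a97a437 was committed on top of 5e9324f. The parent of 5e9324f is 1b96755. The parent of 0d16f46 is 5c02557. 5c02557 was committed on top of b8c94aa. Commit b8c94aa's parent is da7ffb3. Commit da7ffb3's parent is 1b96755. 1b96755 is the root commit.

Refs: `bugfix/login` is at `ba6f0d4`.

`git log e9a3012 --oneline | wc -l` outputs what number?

3

Walking parent pointers from e9a3012: reachable set = {1b96755, 5e9324f, e9a3012}.
That is 3 commits.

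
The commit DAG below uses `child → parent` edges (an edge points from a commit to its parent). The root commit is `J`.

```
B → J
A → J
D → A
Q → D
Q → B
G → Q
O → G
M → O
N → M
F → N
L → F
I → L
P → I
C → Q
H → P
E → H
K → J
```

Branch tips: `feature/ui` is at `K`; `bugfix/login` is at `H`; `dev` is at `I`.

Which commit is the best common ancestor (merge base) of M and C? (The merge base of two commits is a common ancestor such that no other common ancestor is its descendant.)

Q

Ancestors of M: {A, B, D, G, J, M, O, Q}.
Ancestors of C: {A, B, C, D, J, Q}.
Common ancestors: {A, B, D, J, Q}.
Among these, Q is not an ancestor of any other common ancestor — it is the merge base.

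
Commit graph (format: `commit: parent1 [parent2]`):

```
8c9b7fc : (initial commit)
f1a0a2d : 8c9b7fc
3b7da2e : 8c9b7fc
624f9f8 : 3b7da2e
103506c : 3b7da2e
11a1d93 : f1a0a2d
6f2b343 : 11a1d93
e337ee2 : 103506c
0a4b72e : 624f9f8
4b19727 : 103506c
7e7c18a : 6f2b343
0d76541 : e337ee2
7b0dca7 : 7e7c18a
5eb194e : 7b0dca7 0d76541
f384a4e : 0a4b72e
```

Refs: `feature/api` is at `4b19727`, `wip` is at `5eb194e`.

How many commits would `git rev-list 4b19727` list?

4

Walking parent pointers from 4b19727: reachable set = {103506c, 3b7da2e, 4b19727, 8c9b7fc}.
That is 4 commits.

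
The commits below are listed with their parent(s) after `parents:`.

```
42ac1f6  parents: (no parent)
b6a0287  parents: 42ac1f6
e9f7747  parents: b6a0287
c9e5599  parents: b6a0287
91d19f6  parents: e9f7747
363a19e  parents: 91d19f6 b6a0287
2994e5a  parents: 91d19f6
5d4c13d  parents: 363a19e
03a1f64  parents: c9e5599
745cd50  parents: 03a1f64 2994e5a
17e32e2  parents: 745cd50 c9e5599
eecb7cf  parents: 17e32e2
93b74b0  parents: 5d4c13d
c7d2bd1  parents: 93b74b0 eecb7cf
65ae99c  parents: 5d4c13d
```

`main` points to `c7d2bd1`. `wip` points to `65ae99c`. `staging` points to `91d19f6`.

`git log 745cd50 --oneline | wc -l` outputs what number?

8

Walking parent pointers from 745cd50: reachable set = {03a1f64, 2994e5a, 42ac1f6, 745cd50, 91d19f6, b6a0287, c9e5599, e9f7747}.
That is 8 commits.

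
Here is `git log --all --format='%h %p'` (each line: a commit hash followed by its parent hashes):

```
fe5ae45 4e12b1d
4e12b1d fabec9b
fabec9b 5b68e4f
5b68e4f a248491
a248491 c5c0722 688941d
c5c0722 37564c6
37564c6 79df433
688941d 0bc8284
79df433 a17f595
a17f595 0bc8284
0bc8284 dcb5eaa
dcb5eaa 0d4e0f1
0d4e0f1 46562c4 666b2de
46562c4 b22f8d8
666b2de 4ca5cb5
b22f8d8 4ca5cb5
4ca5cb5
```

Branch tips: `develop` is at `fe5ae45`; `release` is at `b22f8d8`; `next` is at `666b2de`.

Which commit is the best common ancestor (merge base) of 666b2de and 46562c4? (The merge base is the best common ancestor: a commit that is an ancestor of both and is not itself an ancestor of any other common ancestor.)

Ancestors of 666b2de: {4ca5cb5, 666b2de}.
Ancestors of 46562c4: {46562c4, 4ca5cb5, b22f8d8}.
Common ancestors: {4ca5cb5}.
The only common ancestor is 4ca5cb5, so it is the merge base.

4ca5cb5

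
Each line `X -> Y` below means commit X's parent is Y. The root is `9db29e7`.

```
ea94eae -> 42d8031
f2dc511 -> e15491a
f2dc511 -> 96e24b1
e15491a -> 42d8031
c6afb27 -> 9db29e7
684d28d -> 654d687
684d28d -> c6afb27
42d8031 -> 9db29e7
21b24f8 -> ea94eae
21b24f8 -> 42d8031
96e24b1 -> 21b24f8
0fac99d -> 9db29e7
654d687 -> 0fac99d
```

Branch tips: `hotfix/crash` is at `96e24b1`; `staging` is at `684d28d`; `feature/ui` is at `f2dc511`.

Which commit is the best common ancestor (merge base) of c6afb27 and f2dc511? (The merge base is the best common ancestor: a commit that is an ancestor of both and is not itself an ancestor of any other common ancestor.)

Ancestors of c6afb27: {9db29e7, c6afb27}.
Ancestors of f2dc511: {21b24f8, 42d8031, 96e24b1, 9db29e7, e15491a, ea94eae, f2dc511}.
Common ancestors: {9db29e7}.
The only common ancestor is 9db29e7, so it is the merge base.

9db29e7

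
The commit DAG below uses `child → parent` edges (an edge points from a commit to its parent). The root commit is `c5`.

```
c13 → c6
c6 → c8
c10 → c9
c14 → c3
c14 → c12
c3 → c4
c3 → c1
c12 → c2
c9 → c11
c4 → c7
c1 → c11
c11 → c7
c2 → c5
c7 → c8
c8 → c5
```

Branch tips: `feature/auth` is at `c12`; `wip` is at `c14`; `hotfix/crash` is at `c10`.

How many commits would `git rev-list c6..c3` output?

5

Reachable from c3: {c1, c11, c3, c4, c5, c7, c8}.
Reachable from c6: {c5, c6, c8}.
In c3's history but not c6's: {c1, c11, c3, c4, c7} — 5 commits.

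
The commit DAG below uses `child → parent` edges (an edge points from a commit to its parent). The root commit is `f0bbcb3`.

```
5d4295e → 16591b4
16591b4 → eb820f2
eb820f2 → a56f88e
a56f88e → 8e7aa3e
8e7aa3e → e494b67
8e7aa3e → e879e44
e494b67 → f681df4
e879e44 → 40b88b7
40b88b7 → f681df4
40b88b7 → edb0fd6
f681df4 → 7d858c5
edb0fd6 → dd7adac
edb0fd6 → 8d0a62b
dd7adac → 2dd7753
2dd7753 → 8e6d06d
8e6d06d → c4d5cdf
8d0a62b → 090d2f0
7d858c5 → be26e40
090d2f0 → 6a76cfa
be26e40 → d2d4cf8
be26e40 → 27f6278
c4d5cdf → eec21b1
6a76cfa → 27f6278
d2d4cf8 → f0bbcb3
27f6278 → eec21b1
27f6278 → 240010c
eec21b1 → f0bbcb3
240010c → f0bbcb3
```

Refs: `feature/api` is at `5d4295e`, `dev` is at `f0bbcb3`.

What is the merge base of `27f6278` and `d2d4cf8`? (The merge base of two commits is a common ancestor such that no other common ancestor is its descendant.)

f0bbcb3

Ancestors of 27f6278: {240010c, 27f6278, eec21b1, f0bbcb3}.
Ancestors of d2d4cf8: {d2d4cf8, f0bbcb3}.
Common ancestors: {f0bbcb3}.
The only common ancestor is f0bbcb3, so it is the merge base.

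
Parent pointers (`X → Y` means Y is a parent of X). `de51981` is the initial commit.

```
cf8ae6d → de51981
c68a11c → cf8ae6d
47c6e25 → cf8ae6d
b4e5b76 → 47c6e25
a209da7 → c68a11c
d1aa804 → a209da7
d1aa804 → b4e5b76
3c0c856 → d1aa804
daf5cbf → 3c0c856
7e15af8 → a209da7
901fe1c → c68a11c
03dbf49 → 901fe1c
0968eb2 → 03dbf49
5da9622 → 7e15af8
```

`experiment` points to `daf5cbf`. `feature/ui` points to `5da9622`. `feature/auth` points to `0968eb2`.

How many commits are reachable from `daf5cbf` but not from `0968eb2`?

Reachable from daf5cbf: {3c0c856, 47c6e25, a209da7, b4e5b76, c68a11c, cf8ae6d, d1aa804, daf5cbf, de51981}.
Reachable from 0968eb2: {03dbf49, 0968eb2, 901fe1c, c68a11c, cf8ae6d, de51981}.
In daf5cbf's history but not 0968eb2's: {3c0c856, 47c6e25, a209da7, b4e5b76, d1aa804, daf5cbf} — 6 commits.

6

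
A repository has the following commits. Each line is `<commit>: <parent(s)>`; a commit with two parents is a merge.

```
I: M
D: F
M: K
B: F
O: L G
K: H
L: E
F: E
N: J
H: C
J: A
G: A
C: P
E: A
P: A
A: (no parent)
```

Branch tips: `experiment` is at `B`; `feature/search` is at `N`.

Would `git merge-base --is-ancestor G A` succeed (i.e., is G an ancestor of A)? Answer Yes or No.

No

Ancestors of A: {A}.
G is not in that set, so it is not an ancestor of A.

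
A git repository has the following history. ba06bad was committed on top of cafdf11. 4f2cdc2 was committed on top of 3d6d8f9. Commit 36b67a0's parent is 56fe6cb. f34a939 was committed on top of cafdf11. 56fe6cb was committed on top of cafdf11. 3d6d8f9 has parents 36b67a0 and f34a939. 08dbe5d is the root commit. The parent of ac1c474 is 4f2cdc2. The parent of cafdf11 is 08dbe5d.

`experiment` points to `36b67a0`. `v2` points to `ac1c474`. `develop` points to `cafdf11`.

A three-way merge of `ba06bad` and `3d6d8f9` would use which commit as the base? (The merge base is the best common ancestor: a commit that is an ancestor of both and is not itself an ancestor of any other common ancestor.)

cafdf11

Ancestors of ba06bad: {08dbe5d, ba06bad, cafdf11}.
Ancestors of 3d6d8f9: {08dbe5d, 36b67a0, 3d6d8f9, 56fe6cb, cafdf11, f34a939}.
Common ancestors: {08dbe5d, cafdf11}.
Among these, cafdf11 is not an ancestor of any other common ancestor — it is the merge base.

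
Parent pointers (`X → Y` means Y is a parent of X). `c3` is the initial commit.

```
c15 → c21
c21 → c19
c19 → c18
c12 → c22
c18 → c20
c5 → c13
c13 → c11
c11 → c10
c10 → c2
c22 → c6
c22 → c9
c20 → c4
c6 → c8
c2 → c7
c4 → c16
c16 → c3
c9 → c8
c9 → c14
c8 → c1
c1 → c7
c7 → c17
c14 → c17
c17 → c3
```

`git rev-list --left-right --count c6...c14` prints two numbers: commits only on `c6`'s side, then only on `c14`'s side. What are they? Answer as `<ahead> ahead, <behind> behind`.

4 ahead, 1 behind

Reachable from c6: {c1, c17, c3, c6, c7, c8}.
Reachable from c14: {c14, c17, c3}.
Only in c6's history (ahead): {c1, c6, c7, c8} — 4.
Only in c14's history (behind): {c14} — 1.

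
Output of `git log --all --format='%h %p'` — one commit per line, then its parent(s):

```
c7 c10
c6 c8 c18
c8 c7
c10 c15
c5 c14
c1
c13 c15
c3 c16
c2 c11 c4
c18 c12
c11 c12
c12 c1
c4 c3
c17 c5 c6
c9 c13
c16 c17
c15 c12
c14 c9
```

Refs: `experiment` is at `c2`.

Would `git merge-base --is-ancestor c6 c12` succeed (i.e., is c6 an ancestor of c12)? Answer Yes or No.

Ancestors of c12: {c1, c12}.
c6 is not in that set, so it is not an ancestor of c12.

No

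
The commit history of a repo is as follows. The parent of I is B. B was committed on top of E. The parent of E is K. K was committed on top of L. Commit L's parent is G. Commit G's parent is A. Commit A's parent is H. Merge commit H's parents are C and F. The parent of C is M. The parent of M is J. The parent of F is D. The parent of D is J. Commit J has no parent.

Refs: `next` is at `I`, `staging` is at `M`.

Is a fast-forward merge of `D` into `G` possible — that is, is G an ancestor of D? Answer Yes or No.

A fast-forward from G to D is possible iff G is an ancestor of D.
Ancestors of D: {D, J}.
G is not among them, so fast-forward is not possible.

No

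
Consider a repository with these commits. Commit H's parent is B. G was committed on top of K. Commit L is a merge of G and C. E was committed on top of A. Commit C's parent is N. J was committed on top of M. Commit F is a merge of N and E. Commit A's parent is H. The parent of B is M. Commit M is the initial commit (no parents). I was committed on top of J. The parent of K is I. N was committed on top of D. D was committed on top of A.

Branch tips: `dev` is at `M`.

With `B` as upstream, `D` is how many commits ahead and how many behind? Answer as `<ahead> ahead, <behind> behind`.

3 ahead, 0 behind

Reachable from D: {A, B, D, H, M}.
Reachable from B: {B, M}.
Only in D's history (ahead): {A, D, H} — 3.
Only in B's history (behind): {} — 0.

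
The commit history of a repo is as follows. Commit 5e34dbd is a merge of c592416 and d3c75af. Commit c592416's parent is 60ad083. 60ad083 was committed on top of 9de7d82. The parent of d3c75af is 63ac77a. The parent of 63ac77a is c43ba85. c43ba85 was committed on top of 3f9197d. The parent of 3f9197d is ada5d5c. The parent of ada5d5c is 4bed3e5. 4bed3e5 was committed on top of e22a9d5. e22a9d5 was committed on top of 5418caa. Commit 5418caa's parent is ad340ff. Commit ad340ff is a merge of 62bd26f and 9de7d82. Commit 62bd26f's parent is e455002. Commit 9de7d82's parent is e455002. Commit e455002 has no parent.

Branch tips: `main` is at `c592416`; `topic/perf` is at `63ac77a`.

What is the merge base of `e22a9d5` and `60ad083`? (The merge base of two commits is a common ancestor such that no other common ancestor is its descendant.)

Ancestors of e22a9d5: {5418caa, 62bd26f, 9de7d82, ad340ff, e22a9d5, e455002}.
Ancestors of 60ad083: {60ad083, 9de7d82, e455002}.
Common ancestors: {9de7d82, e455002}.
Among these, 9de7d82 is not an ancestor of any other common ancestor — it is the merge base.

9de7d82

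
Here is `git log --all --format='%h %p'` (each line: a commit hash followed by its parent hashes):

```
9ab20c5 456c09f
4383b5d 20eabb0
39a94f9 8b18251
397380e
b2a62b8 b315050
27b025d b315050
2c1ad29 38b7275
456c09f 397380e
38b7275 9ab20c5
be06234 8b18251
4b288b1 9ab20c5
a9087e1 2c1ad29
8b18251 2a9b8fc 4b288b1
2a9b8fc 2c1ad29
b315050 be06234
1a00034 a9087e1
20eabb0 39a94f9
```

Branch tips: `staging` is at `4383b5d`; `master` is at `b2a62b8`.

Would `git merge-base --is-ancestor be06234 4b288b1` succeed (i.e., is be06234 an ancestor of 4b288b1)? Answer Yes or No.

Ancestors of 4b288b1: {397380e, 456c09f, 4b288b1, 9ab20c5}.
be06234 is not in that set, so it is not an ancestor of 4b288b1.

No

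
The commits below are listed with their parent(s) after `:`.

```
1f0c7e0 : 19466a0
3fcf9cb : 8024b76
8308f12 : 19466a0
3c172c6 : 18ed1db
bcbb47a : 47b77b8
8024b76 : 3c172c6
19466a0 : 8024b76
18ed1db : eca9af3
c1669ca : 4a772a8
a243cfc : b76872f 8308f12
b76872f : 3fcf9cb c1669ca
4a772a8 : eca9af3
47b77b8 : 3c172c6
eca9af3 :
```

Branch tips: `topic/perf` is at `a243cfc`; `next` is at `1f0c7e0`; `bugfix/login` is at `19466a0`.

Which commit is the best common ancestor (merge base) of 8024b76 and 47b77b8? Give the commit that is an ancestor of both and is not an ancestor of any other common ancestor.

3c172c6

Ancestors of 8024b76: {18ed1db, 3c172c6, 8024b76, eca9af3}.
Ancestors of 47b77b8: {18ed1db, 3c172c6, 47b77b8, eca9af3}.
Common ancestors: {18ed1db, 3c172c6, eca9af3}.
Among these, 3c172c6 is not an ancestor of any other common ancestor — it is the merge base.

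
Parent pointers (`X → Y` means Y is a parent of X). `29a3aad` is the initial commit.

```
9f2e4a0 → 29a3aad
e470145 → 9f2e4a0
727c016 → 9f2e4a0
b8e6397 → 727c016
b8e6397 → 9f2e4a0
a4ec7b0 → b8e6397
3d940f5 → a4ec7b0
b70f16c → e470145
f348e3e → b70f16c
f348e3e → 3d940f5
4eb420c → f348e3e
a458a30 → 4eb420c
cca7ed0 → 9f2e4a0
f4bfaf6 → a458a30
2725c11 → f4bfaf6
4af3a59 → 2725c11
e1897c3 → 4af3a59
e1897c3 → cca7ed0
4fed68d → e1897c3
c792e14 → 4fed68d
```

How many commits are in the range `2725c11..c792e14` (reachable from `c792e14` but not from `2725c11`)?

Reachable from c792e14: {2725c11, 29a3aad, 3d940f5, 4af3a59, 4eb420c, 4fed68d, 727c016, 9f2e4a0, a458a30, a4ec7b0, b70f16c, b8e6397, c792e14, cca7ed0, e1897c3, e470145, f348e3e, f4bfaf6}.
Reachable from 2725c11: {2725c11, 29a3aad, 3d940f5, 4eb420c, 727c016, 9f2e4a0, a458a30, a4ec7b0, b70f16c, b8e6397, e470145, f348e3e, f4bfaf6}.
In c792e14's history but not 2725c11's: {4af3a59, 4fed68d, c792e14, cca7ed0, e1897c3} — 5 commits.

5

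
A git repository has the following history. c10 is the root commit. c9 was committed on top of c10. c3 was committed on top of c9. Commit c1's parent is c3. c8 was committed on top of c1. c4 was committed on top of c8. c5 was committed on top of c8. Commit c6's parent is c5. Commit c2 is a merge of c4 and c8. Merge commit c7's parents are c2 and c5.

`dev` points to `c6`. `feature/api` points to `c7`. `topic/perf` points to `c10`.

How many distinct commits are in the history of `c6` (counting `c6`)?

7

Walking parent pointers from c6: reachable set = {c1, c10, c3, c5, c6, c8, c9}.
That is 7 commits.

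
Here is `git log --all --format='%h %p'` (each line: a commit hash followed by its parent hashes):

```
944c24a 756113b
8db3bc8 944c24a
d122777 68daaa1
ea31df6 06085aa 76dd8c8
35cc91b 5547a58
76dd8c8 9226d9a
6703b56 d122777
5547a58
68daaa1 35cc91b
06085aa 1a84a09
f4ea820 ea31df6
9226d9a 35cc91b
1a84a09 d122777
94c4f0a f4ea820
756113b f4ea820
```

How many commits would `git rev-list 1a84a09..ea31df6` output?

4

Reachable from ea31df6: {06085aa, 1a84a09, 35cc91b, 5547a58, 68daaa1, 76dd8c8, 9226d9a, d122777, ea31df6}.
Reachable from 1a84a09: {1a84a09, 35cc91b, 5547a58, 68daaa1, d122777}.
In ea31df6's history but not 1a84a09's: {06085aa, 76dd8c8, 9226d9a, ea31df6} — 4 commits.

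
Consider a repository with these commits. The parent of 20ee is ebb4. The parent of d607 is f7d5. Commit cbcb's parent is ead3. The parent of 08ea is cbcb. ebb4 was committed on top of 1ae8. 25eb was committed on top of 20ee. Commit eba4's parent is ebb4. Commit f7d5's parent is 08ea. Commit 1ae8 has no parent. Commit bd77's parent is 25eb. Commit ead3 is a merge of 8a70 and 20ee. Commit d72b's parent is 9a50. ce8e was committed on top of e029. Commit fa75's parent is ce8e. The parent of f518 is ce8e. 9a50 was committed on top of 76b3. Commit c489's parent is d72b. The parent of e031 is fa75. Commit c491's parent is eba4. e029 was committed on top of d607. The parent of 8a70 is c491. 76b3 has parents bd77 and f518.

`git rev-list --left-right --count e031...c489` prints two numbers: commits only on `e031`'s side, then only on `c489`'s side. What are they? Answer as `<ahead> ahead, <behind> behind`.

2 ahead, 7 behind

Reachable from e031: {08ea, 1ae8, 20ee, 8a70, c491, cbcb, ce8e, d607, e029, e031, ead3, eba4, ebb4, f7d5, fa75}.
Reachable from c489: {08ea, 1ae8, 20ee, 25eb, 76b3, 8a70, 9a50, bd77, c489, c491, cbcb, ce8e, d607, d72b, e029, ead3, eba4, ebb4, f518, f7d5}.
Only in e031's history (ahead): {e031, fa75} — 2.
Only in c489's history (behind): {25eb, 76b3, 9a50, bd77, c489, d72b, f518} — 7.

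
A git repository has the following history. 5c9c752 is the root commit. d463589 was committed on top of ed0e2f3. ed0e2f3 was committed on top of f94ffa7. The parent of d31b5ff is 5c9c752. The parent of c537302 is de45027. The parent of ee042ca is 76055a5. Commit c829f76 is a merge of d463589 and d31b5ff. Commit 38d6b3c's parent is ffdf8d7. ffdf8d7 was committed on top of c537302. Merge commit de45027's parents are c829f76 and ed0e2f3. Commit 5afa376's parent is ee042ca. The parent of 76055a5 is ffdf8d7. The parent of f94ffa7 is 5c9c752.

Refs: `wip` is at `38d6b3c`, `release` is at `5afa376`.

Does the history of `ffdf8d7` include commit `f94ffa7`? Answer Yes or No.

Yes

Ancestors of ffdf8d7 (commits reachable by following parents): {5c9c752, c537302, c829f76, d31b5ff, d463589, de45027, ed0e2f3, f94ffa7, ffdf8d7}.
f94ffa7 is in that set, so it is an ancestor of ffdf8d7.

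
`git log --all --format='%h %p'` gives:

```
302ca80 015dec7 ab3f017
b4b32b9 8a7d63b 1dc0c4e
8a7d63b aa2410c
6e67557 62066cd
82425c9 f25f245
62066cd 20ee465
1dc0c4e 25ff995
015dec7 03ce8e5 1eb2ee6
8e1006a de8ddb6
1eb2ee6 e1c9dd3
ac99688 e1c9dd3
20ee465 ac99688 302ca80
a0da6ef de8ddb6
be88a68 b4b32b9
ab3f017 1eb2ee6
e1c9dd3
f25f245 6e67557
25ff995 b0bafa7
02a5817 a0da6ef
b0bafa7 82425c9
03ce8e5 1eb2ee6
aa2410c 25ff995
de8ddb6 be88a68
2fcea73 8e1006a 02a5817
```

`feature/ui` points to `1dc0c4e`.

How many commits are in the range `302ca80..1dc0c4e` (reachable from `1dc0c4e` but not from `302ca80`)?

9

Reachable from 1dc0c4e: {015dec7, 03ce8e5, 1dc0c4e, 1eb2ee6, 20ee465, 25ff995, 302ca80, 62066cd, 6e67557, 82425c9, ab3f017, ac99688, b0bafa7, e1c9dd3, f25f245}.
Reachable from 302ca80: {015dec7, 03ce8e5, 1eb2ee6, 302ca80, ab3f017, e1c9dd3}.
In 1dc0c4e's history but not 302ca80's: {1dc0c4e, 20ee465, 25ff995, 62066cd, 6e67557, 82425c9, ac99688, b0bafa7, f25f245} — 9 commits.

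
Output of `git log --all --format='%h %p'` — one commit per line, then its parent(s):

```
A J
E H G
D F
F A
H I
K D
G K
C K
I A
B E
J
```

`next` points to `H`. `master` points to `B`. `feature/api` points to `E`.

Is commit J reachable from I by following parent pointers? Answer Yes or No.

Yes

Ancestors of I (commits reachable by following parents): {A, I, J}.
J is in that set, so it is an ancestor of I.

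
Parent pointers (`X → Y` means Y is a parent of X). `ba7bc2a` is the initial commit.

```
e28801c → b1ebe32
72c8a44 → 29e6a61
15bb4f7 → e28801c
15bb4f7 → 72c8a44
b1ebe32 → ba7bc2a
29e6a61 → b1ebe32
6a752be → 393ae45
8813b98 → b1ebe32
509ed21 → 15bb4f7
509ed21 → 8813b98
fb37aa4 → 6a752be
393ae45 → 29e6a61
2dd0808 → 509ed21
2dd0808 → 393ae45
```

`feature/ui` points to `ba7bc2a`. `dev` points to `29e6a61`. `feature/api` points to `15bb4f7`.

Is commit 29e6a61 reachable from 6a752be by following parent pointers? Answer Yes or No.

Yes

Ancestors of 6a752be (commits reachable by following parents): {29e6a61, 393ae45, 6a752be, b1ebe32, ba7bc2a}.
29e6a61 is in that set, so it is an ancestor of 6a752be.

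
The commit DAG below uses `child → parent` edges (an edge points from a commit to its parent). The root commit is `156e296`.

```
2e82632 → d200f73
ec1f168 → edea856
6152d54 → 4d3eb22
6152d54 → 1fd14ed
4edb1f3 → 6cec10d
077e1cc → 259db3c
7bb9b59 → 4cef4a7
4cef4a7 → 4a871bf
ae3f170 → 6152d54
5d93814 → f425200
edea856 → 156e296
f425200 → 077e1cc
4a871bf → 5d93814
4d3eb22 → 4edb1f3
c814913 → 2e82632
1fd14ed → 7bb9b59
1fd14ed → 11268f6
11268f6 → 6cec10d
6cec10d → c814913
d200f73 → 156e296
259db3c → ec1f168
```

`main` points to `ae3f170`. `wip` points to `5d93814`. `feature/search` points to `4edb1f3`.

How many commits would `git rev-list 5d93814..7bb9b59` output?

Reachable from 7bb9b59: {077e1cc, 156e296, 259db3c, 4a871bf, 4cef4a7, 5d93814, 7bb9b59, ec1f168, edea856, f425200}.
Reachable from 5d93814: {077e1cc, 156e296, 259db3c, 5d93814, ec1f168, edea856, f425200}.
In 7bb9b59's history but not 5d93814's: {4a871bf, 4cef4a7, 7bb9b59} — 3 commits.

3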